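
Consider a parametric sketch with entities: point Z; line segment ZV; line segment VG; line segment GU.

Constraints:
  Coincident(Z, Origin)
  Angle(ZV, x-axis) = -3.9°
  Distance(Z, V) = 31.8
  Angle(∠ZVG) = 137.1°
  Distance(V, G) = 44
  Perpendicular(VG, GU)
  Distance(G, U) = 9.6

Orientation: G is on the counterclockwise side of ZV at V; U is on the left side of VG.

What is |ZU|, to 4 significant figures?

68.36

∠ZVG = 137.1°, so VG runs at -3.9° + (180° − 137.1°) = 39.00° from the x-axis; with |VG| = 44.0, G = V + 44.0·(cos 39.00°, sin 39.00°) = (65.92, 25.53). VG ⟂ GU; with |GU| = 9.6 on the left of VG, U = G + 9.6·(-0.6293, 0.7771) = (59.88, 32.99). Then |ZU| = |U − Z| = 68.36.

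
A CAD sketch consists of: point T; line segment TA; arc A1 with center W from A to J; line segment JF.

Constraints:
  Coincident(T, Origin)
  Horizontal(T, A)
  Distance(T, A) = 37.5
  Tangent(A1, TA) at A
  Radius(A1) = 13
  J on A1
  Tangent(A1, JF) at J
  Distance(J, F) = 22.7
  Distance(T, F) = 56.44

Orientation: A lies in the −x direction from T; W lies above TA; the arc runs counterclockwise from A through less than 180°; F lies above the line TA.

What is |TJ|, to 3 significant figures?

34.2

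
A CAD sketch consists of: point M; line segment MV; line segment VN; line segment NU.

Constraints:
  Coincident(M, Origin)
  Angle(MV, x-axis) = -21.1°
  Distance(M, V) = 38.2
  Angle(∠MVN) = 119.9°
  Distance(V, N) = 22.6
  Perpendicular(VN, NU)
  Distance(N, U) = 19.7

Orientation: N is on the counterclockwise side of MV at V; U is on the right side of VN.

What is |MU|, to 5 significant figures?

67.257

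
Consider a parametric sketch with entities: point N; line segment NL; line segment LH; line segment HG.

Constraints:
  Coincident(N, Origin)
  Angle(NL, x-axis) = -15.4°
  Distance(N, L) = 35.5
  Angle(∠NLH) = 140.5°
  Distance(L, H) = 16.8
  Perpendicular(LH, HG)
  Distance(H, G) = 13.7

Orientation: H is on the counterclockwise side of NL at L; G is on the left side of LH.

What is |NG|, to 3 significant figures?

45.1

∠NLH = 140.5°, so LH runs at -15.4° + (180° − 140.5°) = 24.1° from the x-axis; with |LH| = 16.8, H = L + 16.8·(cos 24.1°, sin 24.1°) = (49.6, -2.57). The perpendicularity gives HG at right angles to LH; with |HG| = 13.7 on the left of LH, G = H + 13.7·(-0.408, 0.913) = (44.0, 9.94). Then |NG| = |G − N| = 45.1.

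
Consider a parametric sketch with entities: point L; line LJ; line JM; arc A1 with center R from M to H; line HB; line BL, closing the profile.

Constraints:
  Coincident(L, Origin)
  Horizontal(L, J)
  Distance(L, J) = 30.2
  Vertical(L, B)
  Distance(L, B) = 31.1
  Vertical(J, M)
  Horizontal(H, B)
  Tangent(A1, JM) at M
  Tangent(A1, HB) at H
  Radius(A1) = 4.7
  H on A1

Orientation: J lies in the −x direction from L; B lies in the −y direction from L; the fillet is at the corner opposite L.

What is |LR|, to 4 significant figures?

36.70

LB is vertical with |LB| = 31.1 and B on the −y side, so B = (0.000, -31.10). The virtual corner opposite L is at (-30.20, -31.10). Since A1 is tangent to JM there, RM ⟂ JM and the tangent condition forces RH to be normal to HB, with radius 4.7, so the center R sits 4.7 in from both sides at R = (-25.50, -26.40). Then |LR| = |R − L| = 36.70.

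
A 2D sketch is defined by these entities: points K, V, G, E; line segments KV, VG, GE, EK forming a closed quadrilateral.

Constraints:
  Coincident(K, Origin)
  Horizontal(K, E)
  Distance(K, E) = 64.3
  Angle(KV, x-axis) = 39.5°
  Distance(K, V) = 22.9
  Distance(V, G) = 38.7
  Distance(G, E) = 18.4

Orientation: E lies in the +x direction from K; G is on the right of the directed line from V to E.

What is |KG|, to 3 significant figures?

49.1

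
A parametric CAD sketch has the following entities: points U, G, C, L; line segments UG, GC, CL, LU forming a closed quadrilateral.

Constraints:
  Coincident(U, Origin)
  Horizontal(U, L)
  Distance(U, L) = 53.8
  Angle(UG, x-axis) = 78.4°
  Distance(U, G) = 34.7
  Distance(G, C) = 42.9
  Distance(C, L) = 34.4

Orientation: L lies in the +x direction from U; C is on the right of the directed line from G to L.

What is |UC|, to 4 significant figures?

21.23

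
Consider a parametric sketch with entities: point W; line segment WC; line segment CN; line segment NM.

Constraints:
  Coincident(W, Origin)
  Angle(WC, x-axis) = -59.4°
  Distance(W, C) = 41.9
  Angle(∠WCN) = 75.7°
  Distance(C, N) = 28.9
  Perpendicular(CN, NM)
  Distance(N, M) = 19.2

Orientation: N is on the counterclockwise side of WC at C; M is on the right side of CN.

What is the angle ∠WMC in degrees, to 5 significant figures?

39.167°

W is at the origin; WC runs at -59.4° with length 41.9, so C = 41.9·(cos -59.4°, sin -59.4°) = (21.329, -36.065). ∠WCN = 75.7°, so CN runs at -59.4° + (180° − 75.7°) = 44.900° from the x-axis; with |CN| = 28.9, N = C + 28.9·(cos 44.900°, sin 44.900°) = (41.800, -15.665). The perpendicularity gives NM at right angles to CN; with |NM| = 19.2 on the right of CN, M = N + 19.2·(0.70587, -0.70834) = (55.353, -29.266). Then cos ∠WMC = MW·MC / (|MW||MC|), giving 39.167°.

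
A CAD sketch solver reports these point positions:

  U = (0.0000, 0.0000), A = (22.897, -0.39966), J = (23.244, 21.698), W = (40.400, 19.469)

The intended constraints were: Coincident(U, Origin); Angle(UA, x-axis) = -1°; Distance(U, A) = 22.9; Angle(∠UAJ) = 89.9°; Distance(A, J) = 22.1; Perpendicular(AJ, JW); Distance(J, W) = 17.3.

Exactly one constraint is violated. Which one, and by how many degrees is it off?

Perpendicular(AJ, JW) — off by 6.50°.

U = (0.00, 0.00) ✓; UA at -1.000° ✓; |UA| = 22.90 ✓; ∠UAJ = 89.90° ✓; |AJ| = 22.10 ✓; ∠(AJ, JW) = 96.50° ✗; |JW| = 17.30 ✓.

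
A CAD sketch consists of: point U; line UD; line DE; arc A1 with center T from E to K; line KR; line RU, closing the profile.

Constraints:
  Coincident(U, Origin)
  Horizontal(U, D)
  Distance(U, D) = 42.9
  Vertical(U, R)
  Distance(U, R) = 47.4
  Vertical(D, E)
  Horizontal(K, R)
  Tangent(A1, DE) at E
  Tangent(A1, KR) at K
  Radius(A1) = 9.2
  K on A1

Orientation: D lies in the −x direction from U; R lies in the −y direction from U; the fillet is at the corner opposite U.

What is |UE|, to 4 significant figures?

57.44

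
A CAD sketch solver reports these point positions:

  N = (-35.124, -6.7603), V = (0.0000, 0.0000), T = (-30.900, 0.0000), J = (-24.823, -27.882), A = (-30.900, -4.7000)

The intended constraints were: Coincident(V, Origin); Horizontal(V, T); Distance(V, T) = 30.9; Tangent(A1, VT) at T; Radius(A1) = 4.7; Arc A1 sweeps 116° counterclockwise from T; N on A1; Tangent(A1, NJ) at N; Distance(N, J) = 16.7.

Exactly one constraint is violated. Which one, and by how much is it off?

Distance(N, J) = 16.7 — off by 6.80.

V = (0.00, 0.00) ✓; V.y = 0.00, T.y = 0.00 ✓; |VT| = 30.90 ✓; ∠(AT, TV) = 90.00° ✓; |AT| = 4.700 ✓; bearing(A→N) − bearing(A→T) = 116.0° ✓; |AN| = 4.700 ✓; ∠(AN, NJ) = 90.00° ✓; |NJ| = 23.50 ✗.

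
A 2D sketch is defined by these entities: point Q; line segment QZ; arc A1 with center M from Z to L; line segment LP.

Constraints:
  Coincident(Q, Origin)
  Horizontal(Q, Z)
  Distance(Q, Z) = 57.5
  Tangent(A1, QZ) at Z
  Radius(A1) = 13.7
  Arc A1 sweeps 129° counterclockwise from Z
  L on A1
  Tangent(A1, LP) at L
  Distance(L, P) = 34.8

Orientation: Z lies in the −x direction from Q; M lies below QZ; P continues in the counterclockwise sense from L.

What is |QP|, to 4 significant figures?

67.64

Q is at the origin; Q and Z share the same y with |QZ| = 57.5 and Z on the −x side, so Z = (-57.50, 0.000). A1 meets QZ tangentially, so MZ is at right angles to QZ, so M = Z + (0, -13.7) = (-57.50, -13.70). On A1, Z sits at bearing 90° from M; a 129° counterclockwise sweep puts L at bearing 219°, so L = M + 13.7·(cos 219°, sin 219°) = (-68.15, -22.32). A1 meets LP tangentially, so ML is at right angles to LP, so LP runs along (−sin 219°, cos 219°); with |LP| = 34.8, P = (-46.25, -49.37). Then |QP| = |P − Q| = 67.64.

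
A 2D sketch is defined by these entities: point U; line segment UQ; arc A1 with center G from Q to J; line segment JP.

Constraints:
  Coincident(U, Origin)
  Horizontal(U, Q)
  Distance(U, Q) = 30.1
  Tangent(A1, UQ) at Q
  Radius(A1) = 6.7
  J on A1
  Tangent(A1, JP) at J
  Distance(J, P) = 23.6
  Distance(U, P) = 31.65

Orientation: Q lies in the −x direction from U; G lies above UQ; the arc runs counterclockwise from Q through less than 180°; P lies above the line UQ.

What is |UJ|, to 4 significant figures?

24.18

U is at the origin; UQ is horizontal with |UQ| = 30.1 and Q on the −x side, so Q = (-30.10, 0.000). Since A1 is tangent to UQ there, GQ ⟂ UQ, so G = Q + (0, 6.7) = (-30.10, 6.700). Since GJ ⟂ JP (tangency), |GP| = √(6.7² + 23.6²) = 24.53 regardless of where J sits on A1. So P lies on both circle(U, 31.65) and circle(G, 24.53); the above-UQ intersection is P = (-16.41, 27.06). J is the foot of the tangent from P: J = (-23.73, 4.623).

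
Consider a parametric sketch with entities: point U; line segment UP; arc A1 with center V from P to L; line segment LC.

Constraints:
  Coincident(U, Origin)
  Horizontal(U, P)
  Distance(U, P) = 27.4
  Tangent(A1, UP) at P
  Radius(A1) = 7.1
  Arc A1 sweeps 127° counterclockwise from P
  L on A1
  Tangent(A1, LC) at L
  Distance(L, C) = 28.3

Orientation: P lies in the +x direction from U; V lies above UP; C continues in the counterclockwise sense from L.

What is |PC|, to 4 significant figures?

35.82

U is at the origin; U and P share the same y with |UP| = 27.4 and P on the +x side, so P = (27.40, 0.000). Since A1 is tangent to UP there, VP ⟂ UP, so V = P + (0, 7.1) = (27.40, 7.100). On A1, P sits at bearing -90° from V; a 127° counterclockwise sweep puts L at bearing 37°, so L = V + 7.1·(cos 37°, sin 37°) = (33.07, 11.37). Tangency of A1 to LC means the radius VL is perpendicular to LC, so LC runs along (−sin 37°, cos 37°); with |LC| = 28.3, C = (16.04, 33.97). Then |PC| = |C − P| = 35.82.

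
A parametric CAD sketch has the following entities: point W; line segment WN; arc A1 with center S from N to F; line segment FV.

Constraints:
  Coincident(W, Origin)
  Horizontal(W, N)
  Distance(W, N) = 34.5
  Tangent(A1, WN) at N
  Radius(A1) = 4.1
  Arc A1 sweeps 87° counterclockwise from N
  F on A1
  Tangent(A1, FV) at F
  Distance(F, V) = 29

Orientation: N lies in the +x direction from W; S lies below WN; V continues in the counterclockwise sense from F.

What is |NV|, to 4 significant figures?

33.32

W is at the origin; W and N share the same y with |WN| = 34.5 and N on the +x side, so N = (34.50, 0.000). The tangent condition forces SN to be normal to WN, so S = N + (0, -4.1) = (34.50, -4.100). On A1, N sits at bearing 90° from S; an 87° counterclockwise sweep puts F at bearing 177°, so F = S + 4.1·(cos 177°, sin 177°) = (30.41, -3.885). A1 meets FV tangentially, so SF is at right angles to FV, so FV runs along (−sin 177°, cos 177°); with |FV| = 29.0, V = (28.89, -32.85). Then |NV| = |V − N| = 33.32.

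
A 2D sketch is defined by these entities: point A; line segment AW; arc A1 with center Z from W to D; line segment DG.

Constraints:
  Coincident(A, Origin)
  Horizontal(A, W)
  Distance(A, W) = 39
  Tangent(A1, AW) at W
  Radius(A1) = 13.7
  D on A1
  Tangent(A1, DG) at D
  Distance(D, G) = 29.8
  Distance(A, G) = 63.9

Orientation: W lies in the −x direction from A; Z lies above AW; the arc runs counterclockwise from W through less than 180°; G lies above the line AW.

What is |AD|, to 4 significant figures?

34.92

Checks: |AW| = 39.00 ✓; |ZD| = 13.70 ✓; ∠(ZD, DG) = 90.00° ✓; |DG| = 29.80 ✓; |AG| = 63.90 ✓.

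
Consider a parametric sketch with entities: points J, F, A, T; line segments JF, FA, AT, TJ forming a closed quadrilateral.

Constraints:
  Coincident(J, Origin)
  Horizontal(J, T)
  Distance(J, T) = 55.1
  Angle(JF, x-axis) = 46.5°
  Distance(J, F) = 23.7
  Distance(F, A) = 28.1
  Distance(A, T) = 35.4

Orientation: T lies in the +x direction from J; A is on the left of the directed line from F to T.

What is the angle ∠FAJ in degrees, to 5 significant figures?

6.6280°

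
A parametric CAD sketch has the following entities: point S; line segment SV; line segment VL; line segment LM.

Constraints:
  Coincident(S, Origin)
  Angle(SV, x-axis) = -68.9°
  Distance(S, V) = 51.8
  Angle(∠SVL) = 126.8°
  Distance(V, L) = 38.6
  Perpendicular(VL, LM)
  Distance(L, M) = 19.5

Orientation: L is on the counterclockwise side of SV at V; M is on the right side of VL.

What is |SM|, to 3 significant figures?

92.6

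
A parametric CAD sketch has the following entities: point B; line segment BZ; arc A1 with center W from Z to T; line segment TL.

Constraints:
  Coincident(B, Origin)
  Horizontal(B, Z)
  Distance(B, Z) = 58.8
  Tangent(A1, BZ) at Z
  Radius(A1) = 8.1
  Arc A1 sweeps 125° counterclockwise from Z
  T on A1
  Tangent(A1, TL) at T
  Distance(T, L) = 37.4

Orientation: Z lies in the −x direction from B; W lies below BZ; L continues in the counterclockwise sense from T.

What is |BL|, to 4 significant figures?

61.78

B is at the origin; BZ is horizontal with |BZ| = 58.8 and Z on the −x side, so Z = (-58.80, 0.000). Since A1 is tangent to BZ there, WZ ⟂ BZ, so W = Z + (0, -8.1) = (-58.80, -8.100). On A1, Z sits at bearing 90° from W; a 125° counterclockwise sweep puts T at bearing 215°, so T = W + 8.1·(cos 215°, sin 215°) = (-65.44, -12.75). The tangent condition forces WT to be normal to TL, so TL runs along (−sin 215°, cos 215°); with |TL| = 37.4, L = (-43.98, -43.38). Then |BL| = |L − B| = 61.78.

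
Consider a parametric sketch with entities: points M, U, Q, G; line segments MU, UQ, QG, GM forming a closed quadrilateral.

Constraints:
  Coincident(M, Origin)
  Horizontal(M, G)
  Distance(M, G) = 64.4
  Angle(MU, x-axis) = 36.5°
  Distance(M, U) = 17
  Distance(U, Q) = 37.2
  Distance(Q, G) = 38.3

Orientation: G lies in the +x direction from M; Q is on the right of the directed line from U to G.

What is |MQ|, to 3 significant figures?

39.4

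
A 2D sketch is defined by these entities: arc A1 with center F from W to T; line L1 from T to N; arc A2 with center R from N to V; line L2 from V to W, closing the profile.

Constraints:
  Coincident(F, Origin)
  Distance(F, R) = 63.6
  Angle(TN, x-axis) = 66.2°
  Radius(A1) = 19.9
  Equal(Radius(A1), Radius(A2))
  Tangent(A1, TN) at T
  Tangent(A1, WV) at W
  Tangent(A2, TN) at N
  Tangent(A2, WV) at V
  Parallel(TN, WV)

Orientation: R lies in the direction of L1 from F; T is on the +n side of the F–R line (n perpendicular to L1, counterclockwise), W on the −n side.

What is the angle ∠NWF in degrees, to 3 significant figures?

58.0°

The slot axis is L1's direction at 66.2°, so u = (cos 66.2°, sin 66.2°) = (0.404, 0.915) and n = (−sin 66.2°, cos 66.2°) = (-0.915, 0.404). F is at the origin and R lies 63.6 along u from F, so R = 63.6·u = (25.7, 58.2). Tangency of A1 to both parallel lines with radius 19.9 puts T and W at F ± 19.9·n: T = (-18.2, 8.03), W = (18.2, -8.03). Equal radii place N and V the same way about R: N = R + 19.9·n = (7.46, 66.2), V = R − 19.9·n = (43.9, 50.2). Then cos ∠NWF = WN·WF / (|WN||WF|), giving 58.0°.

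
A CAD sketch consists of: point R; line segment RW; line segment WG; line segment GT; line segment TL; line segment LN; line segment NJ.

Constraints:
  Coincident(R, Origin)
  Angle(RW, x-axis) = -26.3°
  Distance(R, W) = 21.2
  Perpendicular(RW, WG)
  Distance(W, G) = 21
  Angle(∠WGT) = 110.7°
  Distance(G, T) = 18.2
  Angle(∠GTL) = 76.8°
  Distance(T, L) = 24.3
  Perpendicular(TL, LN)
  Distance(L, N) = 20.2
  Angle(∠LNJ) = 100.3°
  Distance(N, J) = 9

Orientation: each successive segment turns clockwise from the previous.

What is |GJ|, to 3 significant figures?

12.0

R is at the origin; RW runs at -26.3° with length 21.2, so W = (19.0, -9.39). The perpendicularity gives WG at right angles to RW, so WG runs at -116°; with |WG| = 21.0, G = (9.70, -28.2). ∠WGT = 110.7° gives GT at 174° from the x-axis; with |GT| = 18.2, T = (-8.41, -26.4). ∠GTL = 76.8° gives TL at 71.2° from the x-axis; with |TL| = 24.3, L = (-0.581, -3.44). The perpendicularity gives LN at right angles to TL, so LN runs at -18.8°; with |LN| = 20.2, N = (18.5, -9.95). ∠LNJ = 100.3° gives NJ at -98.5° from the x-axis; with |NJ| = 9.0, J = (17.2, -18.9). Then |GJ| = |J − G| = 12.0.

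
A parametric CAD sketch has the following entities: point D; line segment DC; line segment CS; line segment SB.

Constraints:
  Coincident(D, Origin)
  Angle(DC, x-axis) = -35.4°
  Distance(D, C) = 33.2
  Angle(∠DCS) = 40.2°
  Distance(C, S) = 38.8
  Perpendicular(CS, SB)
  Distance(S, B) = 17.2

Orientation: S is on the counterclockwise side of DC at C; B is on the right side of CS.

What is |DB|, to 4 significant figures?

40.90

D is at the origin; DC runs at -35.4° with length 33.2, so C = 33.2·(cos -35.4°, sin -35.4°) = (27.06, -19.23). ∠DCS = 40.2°, so CS runs at -35.4° + (180° − 40.2°) = 104.4° from the x-axis; with |CS| = 38.8, S = C + 38.8·(cos 104.4°, sin 104.4°) = (17.41, 18.35). The perpendicularity gives SB at right angles to CS; with |SB| = 17.2 on the right of CS, B = S + 17.2·(0.9686, 0.2487) = (34.07, 22.63). Then |DB| = |B − D| = 40.90.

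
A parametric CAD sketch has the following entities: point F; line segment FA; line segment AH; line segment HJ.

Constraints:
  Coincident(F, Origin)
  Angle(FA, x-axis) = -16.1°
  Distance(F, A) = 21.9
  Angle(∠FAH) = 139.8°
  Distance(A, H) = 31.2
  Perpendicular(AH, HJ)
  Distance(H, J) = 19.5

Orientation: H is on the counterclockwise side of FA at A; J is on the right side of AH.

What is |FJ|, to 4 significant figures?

58.55

F is at the origin; FA runs at -16.1° with length 21.9, so A = 21.9·(cos -16.1°, sin -16.1°) = (21.04, -6.073). ∠FAH = 139.8°, so AH runs at -16.1° + (180° − 139.8°) = 24.10° from the x-axis; with |AH| = 31.2, H = A + 31.2·(cos 24.10°, sin 24.10°) = (49.52, 6.667). AH is perpendicular to HJ; with |HJ| = 19.5 on the right of AH, J = H + 19.5·(0.4083, -0.9128) = (57.48, -11.13). Then |FJ| = |J − F| = 58.55.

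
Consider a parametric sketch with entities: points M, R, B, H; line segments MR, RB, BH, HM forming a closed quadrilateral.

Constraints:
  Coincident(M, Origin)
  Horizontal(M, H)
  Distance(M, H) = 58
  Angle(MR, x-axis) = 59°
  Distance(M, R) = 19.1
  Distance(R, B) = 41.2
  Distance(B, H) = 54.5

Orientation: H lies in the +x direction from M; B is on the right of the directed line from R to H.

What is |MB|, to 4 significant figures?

26.58

M is at the origin; M and H share the same y with |MH| = 58.0 and H in +x, so H = (58.0, 0). MR runs at 59.0° with |MR| = 19.1, so R = (9.837, 16.37). B is determined by |RB| = 41.2 and |BH| = 54.5 together: it lies at the intersection of circle(R, 41.2) and circle(H, 54.5). With |RH| = 50.87, the foot of the radical line on RH is 12.92 from R and the perpendicular offset is √(41.2² − 12.92²) = 39.12. Taking the right-of-RH solution: B = (9.483, -24.83).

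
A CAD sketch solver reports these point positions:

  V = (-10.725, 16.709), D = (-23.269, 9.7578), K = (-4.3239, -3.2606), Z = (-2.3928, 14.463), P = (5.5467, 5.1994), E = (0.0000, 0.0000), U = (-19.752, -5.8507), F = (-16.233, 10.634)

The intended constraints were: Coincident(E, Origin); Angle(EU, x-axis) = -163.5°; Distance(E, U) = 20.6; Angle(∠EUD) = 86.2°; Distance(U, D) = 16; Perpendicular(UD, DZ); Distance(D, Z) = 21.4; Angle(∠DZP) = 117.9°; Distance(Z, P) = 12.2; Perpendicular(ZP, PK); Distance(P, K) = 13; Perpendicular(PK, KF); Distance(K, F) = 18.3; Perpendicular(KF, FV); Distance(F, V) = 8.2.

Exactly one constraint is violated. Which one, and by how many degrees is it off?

Perpendicular(KF, FV) — off by 7.20°.

E = (0.00, 0.00) ✓; EU at -163.5° ✓; |EU| = 20.60 ✓; ∠EUD = 86.20° ✓; |UD| = 16.00 ✓; ∠(UD, DZ) = 90.00° ✓; |DZ| = 21.40 ✓; ∠DZP = 117.9° ✓; |ZP| = 12.20 ✓; ∠(ZP, PK) = 90.00° ✓; |PK| = 13.00 ✓; ∠(PK, KF) = 90.00° ✓; |KF| = 18.30 ✓; ∠(KF, FV) = 82.80° ✗; |FV| = 8.200 ✓.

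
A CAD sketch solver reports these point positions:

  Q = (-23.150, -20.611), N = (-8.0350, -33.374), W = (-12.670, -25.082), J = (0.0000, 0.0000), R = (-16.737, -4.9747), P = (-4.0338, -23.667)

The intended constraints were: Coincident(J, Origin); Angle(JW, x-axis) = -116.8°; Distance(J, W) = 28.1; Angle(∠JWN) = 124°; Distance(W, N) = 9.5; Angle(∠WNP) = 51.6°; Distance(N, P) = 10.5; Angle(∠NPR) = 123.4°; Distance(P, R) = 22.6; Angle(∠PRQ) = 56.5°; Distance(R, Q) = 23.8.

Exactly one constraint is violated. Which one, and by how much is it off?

Distance(R, Q) = 23.8 — off by 6.90.

J = (0.00, 0.00) ✓; JW at -116.8° ✓; |JW| = 28.10 ✓; ∠JWN = 124.0° ✓; |WN| = 9.499 ✓; ∠WNP = 51.61° ✓; |NP| = 10.50 ✓; ∠NPR = 123.4° ✓; |PR| = 22.60 ✓; ∠PRQ = 56.50° ✓; |RQ| = 16.90 ✗.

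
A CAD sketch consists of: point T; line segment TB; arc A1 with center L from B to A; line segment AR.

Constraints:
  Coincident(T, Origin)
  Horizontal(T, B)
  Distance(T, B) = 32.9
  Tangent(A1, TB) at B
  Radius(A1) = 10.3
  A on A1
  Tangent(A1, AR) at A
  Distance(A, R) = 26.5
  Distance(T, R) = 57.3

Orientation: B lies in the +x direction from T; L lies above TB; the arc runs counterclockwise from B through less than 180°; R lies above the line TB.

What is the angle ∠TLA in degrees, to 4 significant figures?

160.2°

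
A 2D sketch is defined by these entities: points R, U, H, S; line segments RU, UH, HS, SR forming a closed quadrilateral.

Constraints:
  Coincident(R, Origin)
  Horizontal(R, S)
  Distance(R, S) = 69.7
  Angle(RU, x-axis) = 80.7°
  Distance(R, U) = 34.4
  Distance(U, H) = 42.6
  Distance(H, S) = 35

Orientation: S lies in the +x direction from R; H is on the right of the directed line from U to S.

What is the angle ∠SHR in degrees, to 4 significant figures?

170.2°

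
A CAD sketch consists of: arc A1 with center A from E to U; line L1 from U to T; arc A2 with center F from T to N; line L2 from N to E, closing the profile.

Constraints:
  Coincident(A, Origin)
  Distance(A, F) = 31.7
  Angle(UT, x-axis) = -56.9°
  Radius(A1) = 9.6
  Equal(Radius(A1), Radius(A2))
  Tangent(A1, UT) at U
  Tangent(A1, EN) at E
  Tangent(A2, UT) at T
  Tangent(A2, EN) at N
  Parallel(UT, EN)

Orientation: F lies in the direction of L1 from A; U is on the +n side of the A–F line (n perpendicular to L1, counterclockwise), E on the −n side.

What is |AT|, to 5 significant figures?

33.122

The slot axis is L1's direction at -56.9°, so u = (cos -56.9°, sin -56.9°) = (0.54610, -0.83772) and n = (−sin -56.9°, cos -56.9°) = (0.83772, 0.54610). A is at the origin and F lies 31.7 along u from A, so F = 31.7·u = (17.311, -26.556). Tangency of A1 to both parallel lines with radius 9.6 puts U and E at A ± 9.6·n: U = (8.0421, 5.2426), E = (-8.0421, -5.2426). Equal radii place T and N the same way about F: T = F + 9.6·n = (25.354, -21.313), N = F − 9.6·n = (9.2693, -31.798). Then |AT| = |T − A| = 33.122.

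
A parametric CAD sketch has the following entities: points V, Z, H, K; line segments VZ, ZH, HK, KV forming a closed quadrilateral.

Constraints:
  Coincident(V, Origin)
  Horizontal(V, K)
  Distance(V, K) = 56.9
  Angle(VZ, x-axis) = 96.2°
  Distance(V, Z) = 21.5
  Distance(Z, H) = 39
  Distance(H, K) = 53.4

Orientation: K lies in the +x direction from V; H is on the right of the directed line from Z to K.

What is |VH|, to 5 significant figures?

17.795

V is at the origin; VK is horizontal with |VK| = 56.9 and K in +x, so K = (56.9, 0). VZ runs at 96.2° with |VZ| = 21.5, so Z = (-2.3220, 21.374). H is determined by |ZH| = 39.0 and |HK| = 53.4 together: it lies at the intersection of circle(Z, 39.0) and circle(K, 53.4). With |ZK| = 62.961, the foot of the radical line on ZK is 20.914 from Z and the perpendicular offset is √(39.0² − 20.914²) = 32.918. Taking the right-of-ZK solution: H = (6.1749, -16.689).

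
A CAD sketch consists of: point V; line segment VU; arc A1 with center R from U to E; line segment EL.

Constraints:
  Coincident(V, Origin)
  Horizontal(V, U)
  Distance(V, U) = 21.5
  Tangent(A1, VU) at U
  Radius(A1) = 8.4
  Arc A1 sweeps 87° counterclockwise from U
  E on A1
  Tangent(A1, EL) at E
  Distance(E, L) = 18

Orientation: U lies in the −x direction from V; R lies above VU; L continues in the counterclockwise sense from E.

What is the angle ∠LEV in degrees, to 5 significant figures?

118.26°

V is at the origin; V and U share the same y with |VU| = 21.5 and U on the −x side, so U = (-21.500, 0.0000). A1 meets VU tangentially, so RU is at right angles to VU, so R = U + (0, 8.4) = (-21.500, 8.4000). On A1, U sits at bearing -90° from R; an 87° counterclockwise sweep puts E at bearing -3°, so E = R + 8.4·(cos -3°, sin -3°) = (-13.112, 7.9604). A1 meets EL tangentially, so RE is at right angles to EL, so EL runs along (−sin -3°, cos -3°); with |EL| = 18.0, L = (-12.169, 25.936). Then cos ∠LEV = EL·EV / (|EL||EV|), giving 118.26°.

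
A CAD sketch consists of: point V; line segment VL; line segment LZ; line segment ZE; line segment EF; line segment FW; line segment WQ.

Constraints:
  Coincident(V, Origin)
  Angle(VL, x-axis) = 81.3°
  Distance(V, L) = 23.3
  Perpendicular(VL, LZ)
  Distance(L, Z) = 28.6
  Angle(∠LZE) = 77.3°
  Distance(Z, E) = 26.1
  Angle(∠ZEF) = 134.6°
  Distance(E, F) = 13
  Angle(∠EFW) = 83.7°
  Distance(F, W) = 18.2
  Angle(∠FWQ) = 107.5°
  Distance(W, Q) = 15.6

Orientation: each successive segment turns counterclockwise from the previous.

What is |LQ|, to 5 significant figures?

16.228

V is at the origin; VL runs at 81.3° with length 23.3, so L = (3.5244, 23.032). The perpendicularity gives LZ at right angles to VL, so LZ runs at 171.30°; with |LZ| = 28.6, Z = (-24.747, 27.358). ∠LZE = 77.3° gives ZE at -86.000° from the x-axis; with |ZE| = 26.1, E = (-22.926, 1.3215). ∠ZEF = 134.6° gives EF at -40.600° from the x-axis; with |EF| = 13.0, F = (-13.055, -7.1385). ∠EFW = 83.7° gives FW at 55.700° from the x-axis; with |FW| = 18.2, W = (-2.7992, 7.8965). ∠FWQ = 107.5° gives WQ at 128.20° from the x-axis; with |WQ| = 15.6, Q = (-12.446, 20.156). Then |LQ| = |Q − L| = 16.228.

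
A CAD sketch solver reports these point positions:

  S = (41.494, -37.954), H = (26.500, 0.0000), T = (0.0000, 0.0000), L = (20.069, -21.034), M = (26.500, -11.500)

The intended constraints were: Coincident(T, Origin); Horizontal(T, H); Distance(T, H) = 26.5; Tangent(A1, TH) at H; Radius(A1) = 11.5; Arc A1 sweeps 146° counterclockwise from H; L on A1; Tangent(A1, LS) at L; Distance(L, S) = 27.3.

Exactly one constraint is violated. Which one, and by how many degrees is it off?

Tangent(A1, LS) at L — off by 4.30°.

T = (0.00, 0.00) ✓; T.y = 0.00, H.y = 0.00 ✓; |TH| = 26.50 ✓; ∠(MH, HT) = 90.00° ✓; |MH| = 11.50 ✓; bearing(M→L) − bearing(M→H) = 146.0° ✓; |ML| = 11.50 ✓; ∠(ML, LS) = 94.30° ✗; |LS| = 27.30 ✓.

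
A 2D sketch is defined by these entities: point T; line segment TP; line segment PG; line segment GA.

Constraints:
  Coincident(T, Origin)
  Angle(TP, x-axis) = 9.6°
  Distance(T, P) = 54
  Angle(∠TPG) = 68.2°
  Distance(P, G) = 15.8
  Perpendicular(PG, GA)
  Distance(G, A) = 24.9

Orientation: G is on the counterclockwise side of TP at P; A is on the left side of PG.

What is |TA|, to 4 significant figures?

25.59

T is at the origin; TP runs at 9.6° with length 54.0, so P = 54.0·(cos 9.6°, sin 9.6°) = (53.24, 9.006). ∠TPG = 68.2°, so PG runs at 9.6° + (180° − 68.2°) = 121.4° from the x-axis; with |PG| = 15.8, G = P + 15.8·(cos 121.4°, sin 121.4°) = (45.01, 22.49). The perpendicularity gives GA at right angles to PG; with |GA| = 24.9 on the left of PG, A = G + 24.9·(-0.8536, -0.5210) = (23.76, 9.518). Then |TA| = |A − T| = 25.59.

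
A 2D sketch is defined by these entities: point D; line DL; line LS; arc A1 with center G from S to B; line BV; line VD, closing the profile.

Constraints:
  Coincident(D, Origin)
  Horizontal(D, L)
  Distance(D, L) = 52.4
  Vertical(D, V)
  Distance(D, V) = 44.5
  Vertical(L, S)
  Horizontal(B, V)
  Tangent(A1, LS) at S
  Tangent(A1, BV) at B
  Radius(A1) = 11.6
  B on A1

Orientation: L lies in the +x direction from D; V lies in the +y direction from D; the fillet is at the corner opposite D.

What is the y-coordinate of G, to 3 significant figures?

32.9

D is at the origin; DL is horizontal with |DL| = 52.4 and L on the +x side, so L = (52.4, 0.00). D and V share the same x with |DV| = 44.5 and V on the +y side, so V = (0.00, 44.5). The virtual corner opposite D is at (52.4, 44.5). Since A1 is tangent to LS there, GS ⟂ LS and A1 meets BV tangentially, so GB is at right angles to BV, with radius 11.6, so the center G sits 11.6 in from both sides at G = (40.8, 32.9). So G.y = 32.9.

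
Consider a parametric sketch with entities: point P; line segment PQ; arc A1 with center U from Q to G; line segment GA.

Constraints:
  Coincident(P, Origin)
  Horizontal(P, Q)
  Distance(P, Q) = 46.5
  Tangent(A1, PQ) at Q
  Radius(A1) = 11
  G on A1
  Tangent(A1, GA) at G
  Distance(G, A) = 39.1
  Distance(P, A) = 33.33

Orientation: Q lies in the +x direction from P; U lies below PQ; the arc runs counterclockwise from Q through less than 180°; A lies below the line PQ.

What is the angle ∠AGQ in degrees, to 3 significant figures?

157°

P is at the origin; P and Q share the same y with |PQ| = 46.5 and Q on the +x side, so Q = (46.5, 0.00). Tangency of A1 to PQ means the radius UQ is perpendicular to PQ, so U = Q + (0, -11) = (46.5, -11.0). Since UG ⟂ GA (tangency), |UA| = √(11.0² + 39.1²) = 40.6 regardless of where G sits on A1. So A lies on both circle(P, 33.33) and circle(U, 40.6); the below-PQ intersection is A = (11.3, -31.3). G is the foot of the tangent from A: G = (38.6, -3.33).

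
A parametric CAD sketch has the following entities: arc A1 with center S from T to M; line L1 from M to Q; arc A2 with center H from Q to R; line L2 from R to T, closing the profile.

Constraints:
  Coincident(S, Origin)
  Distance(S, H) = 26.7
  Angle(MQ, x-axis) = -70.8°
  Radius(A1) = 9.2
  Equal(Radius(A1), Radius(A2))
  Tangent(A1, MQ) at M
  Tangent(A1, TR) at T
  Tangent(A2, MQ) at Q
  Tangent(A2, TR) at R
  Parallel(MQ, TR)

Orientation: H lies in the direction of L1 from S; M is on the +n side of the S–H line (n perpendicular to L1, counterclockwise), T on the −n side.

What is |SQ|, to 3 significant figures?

28.2

The slot axis is L1's direction at -70.8°, so u = (cos -70.8°, sin -70.8°) = (0.329, -0.944) and n = (−sin -70.8°, cos -70.8°) = (0.944, 0.329). S is at the origin and H lies 26.7 along u from S, so H = 26.7·u = (8.78, -25.2). Tangency of A1 to both parallel lines with radius 9.2 puts M and T at S ± 9.2·n: M = (8.69, 3.03), T = (-8.69, -3.03). Equal radii place Q and R the same way about H: Q = H + 9.2·n = (17.5, -22.2), R = H − 9.2·n = (0.0925, -28.2). Then |SQ| = |Q − S| = 28.2.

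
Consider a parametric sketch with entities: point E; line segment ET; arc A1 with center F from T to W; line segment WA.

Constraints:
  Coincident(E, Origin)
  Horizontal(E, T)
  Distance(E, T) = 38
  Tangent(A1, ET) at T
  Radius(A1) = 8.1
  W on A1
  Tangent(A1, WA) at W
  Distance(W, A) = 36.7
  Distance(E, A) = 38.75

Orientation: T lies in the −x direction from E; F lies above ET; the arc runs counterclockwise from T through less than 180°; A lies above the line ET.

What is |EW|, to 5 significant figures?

31.180

E is at the origin; E and T share the same y with |ET| = 38.0 and T on the −x side, so T = (-38.000, 0.0000). Since A1 is tangent to ET there, FT ⟂ ET, so F = T + (0, 8.1) = (-38.000, 8.1000). Since FW ⟂ WA (tangency), |FA| = √(8.1² + 36.7²) = 37.583 regardless of where W sits on A1. So A lies on both circle(E, 38.75) and circle(F, 37.583); the above-ET intersection is A = (-13.275, 36.405). W is the foot of the tangent from A: W = (-30.895, 4.2112).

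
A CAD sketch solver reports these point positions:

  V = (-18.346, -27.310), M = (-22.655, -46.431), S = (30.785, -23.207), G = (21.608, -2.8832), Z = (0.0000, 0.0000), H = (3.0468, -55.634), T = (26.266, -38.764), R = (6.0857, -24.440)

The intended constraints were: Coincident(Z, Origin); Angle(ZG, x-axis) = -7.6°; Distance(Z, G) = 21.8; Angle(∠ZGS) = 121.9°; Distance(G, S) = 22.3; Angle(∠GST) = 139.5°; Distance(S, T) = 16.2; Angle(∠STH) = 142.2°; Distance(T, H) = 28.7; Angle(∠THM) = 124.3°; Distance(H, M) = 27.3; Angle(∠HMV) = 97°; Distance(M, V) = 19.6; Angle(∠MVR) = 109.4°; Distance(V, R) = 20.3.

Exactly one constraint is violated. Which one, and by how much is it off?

Distance(V, R) = 20.3 — off by 4.30.

Z = (0.00, 0.00) ✓; ZG at -7.600° ✓; |ZG| = 21.80 ✓; ∠ZGS = 121.9° ✓; |GS| = 22.30 ✓; ∠GST = 139.5° ✓; |ST| = 16.20 ✓; ∠STH = 142.2° ✓; |TH| = 28.70 ✓; ∠THM = 124.3° ✓; |HM| = 27.30 ✓; ∠HMV = 97.00° ✓; |MV| = 19.60 ✓; ∠MVR = 109.4° ✓; |VR| = 24.60 ✗.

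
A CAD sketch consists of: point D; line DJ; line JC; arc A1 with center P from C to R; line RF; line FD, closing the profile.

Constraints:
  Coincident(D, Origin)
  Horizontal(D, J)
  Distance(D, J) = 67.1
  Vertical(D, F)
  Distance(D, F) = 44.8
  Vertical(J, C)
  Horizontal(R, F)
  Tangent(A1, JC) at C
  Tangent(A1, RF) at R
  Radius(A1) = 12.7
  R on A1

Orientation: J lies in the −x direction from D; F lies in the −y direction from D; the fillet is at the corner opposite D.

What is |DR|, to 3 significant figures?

70.5

D is at the origin; D and J share the same y with |DJ| = 67.1 and J on the −x side, so J = (-67.1, 0.00). DF is vertical with |DF| = 44.8 and F on the −y side, so F = (0.00, -44.8). The virtual corner opposite D is at (-67.1, -44.8). The tangent condition forces PC to be normal to JC and A1 meets RF tangentially, so PR is at right angles to RF, with radius 12.7, so the center P sits 12.7 in from both sides at P = (-54.4, -32.1). That places the tangent points at C = (-67.1, -32.1) on JC and R = (-54.4, -44.8) on RF. Then |DR| = |R − D| = 70.5.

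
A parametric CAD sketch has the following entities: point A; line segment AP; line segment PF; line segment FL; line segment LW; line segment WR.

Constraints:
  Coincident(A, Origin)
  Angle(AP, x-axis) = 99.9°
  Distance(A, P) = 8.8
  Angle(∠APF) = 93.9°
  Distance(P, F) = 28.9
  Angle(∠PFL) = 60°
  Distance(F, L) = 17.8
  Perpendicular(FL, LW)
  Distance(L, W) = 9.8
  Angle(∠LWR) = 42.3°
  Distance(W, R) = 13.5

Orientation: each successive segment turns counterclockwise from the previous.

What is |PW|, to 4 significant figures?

15.59

A is at the origin; AP runs at 99.9° with length 8.8, so P = (-1.513, 8.669). ∠APF = 93.9° gives PF at -174.0° from the x-axis; with |PF| = 28.9, F = (-30.25, 5.648). ∠PFL = 60.0° gives FL at -54.00° from the x-axis; with |FL| = 17.8, L = (-19.79, -8.752). FL ⟂ LW, so LW runs at 36.00°; with |LW| = 9.8, W = (-11.86, -2.992). Then |PW| = |W − P| = 15.59.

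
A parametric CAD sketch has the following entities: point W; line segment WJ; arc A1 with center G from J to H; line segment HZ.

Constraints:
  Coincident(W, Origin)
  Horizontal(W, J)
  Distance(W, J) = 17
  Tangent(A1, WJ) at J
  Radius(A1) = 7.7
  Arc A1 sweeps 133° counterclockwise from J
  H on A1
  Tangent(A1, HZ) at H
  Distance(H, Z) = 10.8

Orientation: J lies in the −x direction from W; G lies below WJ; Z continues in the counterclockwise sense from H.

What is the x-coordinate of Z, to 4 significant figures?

-15.27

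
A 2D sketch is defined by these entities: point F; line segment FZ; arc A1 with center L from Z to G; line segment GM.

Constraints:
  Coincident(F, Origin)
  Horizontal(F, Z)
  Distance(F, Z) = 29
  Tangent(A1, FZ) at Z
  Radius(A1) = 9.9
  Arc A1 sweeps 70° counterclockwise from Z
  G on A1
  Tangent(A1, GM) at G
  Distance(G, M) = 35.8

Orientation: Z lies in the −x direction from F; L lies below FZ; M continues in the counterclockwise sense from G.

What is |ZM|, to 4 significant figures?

45.57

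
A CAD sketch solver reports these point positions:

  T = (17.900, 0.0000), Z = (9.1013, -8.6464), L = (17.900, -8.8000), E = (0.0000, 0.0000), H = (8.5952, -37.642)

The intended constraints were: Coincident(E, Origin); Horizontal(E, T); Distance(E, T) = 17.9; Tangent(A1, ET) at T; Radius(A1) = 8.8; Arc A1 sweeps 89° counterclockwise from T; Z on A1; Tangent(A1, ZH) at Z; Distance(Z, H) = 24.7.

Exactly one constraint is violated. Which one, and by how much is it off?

Distance(Z, H) = 24.7 — off by 4.30.

E = (0.00, 0.00) ✓; E.y = 0.00, T.y = 0.00 ✓; |ET| = 17.90 ✓; ∠(LT, TE) = 90.00° ✓; |LT| = 8.800 ✓; bearing(L→Z) − bearing(L→T) = 89.00° ✓; |LZ| = 8.800 ✓; ∠(LZ, ZH) = 90.00° ✓; |ZH| = 29.00 ✗.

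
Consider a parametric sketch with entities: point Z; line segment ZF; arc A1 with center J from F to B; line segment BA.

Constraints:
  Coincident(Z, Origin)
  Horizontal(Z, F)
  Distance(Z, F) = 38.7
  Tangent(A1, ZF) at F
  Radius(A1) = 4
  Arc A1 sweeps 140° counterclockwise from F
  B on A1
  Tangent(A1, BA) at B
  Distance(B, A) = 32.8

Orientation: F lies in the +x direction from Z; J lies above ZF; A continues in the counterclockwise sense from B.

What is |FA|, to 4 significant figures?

36.07

Z is at the origin; Z and F share the same y with |ZF| = 38.7 and F on the +x side, so F = (38.70, 0.000). Since A1 is tangent to ZF there, JF ⟂ ZF, so J = F + (0, 4) = (38.70, 4.000). On A1, F sits at bearing -90° from J; a 140° counterclockwise sweep puts B at bearing 50°, so B = J + 4.0·(cos 50°, sin 50°) = (41.27, 7.064). A1 meets BA tangentially, so JB is at right angles to BA, so BA runs along (−sin 50°, cos 50°); with |BA| = 32.8, A = (16.14, 28.15). Then |FA| = |A − F| = 36.07.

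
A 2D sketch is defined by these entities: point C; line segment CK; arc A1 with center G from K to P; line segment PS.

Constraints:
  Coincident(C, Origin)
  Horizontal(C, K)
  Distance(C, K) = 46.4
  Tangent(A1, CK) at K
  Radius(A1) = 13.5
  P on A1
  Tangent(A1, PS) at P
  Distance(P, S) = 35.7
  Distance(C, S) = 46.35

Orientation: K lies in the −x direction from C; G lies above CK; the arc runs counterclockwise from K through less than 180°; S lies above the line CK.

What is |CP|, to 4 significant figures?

34.92

Checks: |GP| = 13.50 ✓; ∠(GP, PS) = 90.00° ✓; |PS| = 35.70 ✓; |CS| = 46.35 ✓.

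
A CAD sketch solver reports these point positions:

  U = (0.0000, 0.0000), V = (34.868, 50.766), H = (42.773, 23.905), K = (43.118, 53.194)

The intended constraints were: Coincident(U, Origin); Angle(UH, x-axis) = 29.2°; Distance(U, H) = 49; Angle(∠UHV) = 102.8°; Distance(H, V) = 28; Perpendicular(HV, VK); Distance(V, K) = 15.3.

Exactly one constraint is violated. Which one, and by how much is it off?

Distance(V, K) = 15.3 — off by 6.70.

U = (0.00, 0.00) ✓; UH at 29.20° ✓; |UH| = 49.00 ✓; ∠UHV = 102.8° ✓; |HV| = 28.00 ✓; ∠(HV, VK) = 90.00° ✓; |VK| = 8.600 ✗.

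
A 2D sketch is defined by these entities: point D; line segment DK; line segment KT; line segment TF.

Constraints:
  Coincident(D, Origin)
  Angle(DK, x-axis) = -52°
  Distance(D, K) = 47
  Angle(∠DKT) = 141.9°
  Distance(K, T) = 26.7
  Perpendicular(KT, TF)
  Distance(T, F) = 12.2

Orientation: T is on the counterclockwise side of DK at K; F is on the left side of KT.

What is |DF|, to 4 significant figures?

65.86

D is at the origin; DK runs at -52.0° with length 47.0, so K = 47.0·(cos -52.0°, sin -52.0°) = (28.94, -37.04). ∠DKT = 141.9°, so KT runs at -52.0° + (180° − 141.9°) = -13.90° from the x-axis; with |KT| = 26.7, T = K + 26.7·(cos -13.90°, sin -13.90°) = (54.85, -43.45). KT is perpendicular to TF; with |TF| = 12.2 on the left of KT, F = T + 12.2·(0.2402, 0.9707) = (57.79, -31.61). Then |DF| = |F − D| = 65.86.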